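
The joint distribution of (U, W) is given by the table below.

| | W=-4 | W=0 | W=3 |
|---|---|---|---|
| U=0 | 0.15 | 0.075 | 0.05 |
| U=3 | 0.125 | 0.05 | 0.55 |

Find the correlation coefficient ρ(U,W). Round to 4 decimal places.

E[U] = 2.175,  E[W] = 0.7
E[UW] = 3.45
Cov(U,W) = E[UW] − E[U]E[W] = 3.45 − (2.175)(0.7) = 1.9275
var(U) = 1.794375,  var(W) = 9.31
ρ = 1.9275 / √(1.794375·9.31) ≈ 0.4716

0.4716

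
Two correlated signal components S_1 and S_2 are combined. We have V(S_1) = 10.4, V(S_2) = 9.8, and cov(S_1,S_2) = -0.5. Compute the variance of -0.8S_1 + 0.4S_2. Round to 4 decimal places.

8.5440

V(-0.8S_1 + 0.4S_2) = (-0.8)²·V(S_1) + (0.4)²·V(S_2) + 2·(-0.8)·(0.4)·cov(S_1,S_2)
= 0.64·10.4 + 0.16·9.8 + -0.64·-0.5 = 8.544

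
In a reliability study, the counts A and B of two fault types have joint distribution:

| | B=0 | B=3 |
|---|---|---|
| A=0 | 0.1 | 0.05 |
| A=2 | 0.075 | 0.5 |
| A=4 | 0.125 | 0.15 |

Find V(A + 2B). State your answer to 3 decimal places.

9.498

E[A] = 2.25,  E[B] = 2.1,  E[AB] = 4.8
V(A) = 6.7 − (2.25)² = 1.6375;  V(B) = 6.3 − (2.1)² = 1.89
Cov(A,B) = 4.8 − (2.25)(2.1) = 0.075
V(A + 2B) = (1)²·1.6375 + (2)²·1.89 + 2·(1)·(2)·0.075 = 9.4975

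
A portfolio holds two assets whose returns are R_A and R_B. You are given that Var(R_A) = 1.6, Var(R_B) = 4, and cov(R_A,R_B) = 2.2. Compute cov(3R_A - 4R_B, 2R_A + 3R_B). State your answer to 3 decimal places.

cov(3R_A - 4R_B, 2R_A + 3R_B) = (3)(2)Var(R_A) + (-4)(3)Var(R_B) + [(3)(3) + (-4)(2)]cov(R_A,R_B)
= 6·1.6 + -12·4 + 1·2.2 = -36.2

-36.200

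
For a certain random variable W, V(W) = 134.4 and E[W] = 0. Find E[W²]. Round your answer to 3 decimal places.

E[W²] = V(W) + (E[W])² = 134.4 + (0)² = 134.4

134.400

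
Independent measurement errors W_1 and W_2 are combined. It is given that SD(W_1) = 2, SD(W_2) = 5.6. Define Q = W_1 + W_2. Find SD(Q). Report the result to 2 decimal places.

5.95

Var(W_1) = 4, Var(W_2) = 31.36
By independence, Var(Q) = (1)²Var(W_1) + (1)²Var(W_2)
= (1)²·4 + (1)²·31.36 = 35.36
SD(Q) = √35.36 ≈ 5.95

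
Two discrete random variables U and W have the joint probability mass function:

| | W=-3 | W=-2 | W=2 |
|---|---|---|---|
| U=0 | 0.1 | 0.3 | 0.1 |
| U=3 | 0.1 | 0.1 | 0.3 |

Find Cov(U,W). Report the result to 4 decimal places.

E[U] = 1.5,  E[W] = -0.6
E[UW] = 0.3
Cov(U,W) = E[UW] − E[U]E[W] = 0.3 − (1.5)(-0.6) = 1.2

1.2000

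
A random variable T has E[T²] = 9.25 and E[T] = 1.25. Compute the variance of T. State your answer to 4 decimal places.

Var(T) = 9.25 − (1.25)² = 7.6875

7.6875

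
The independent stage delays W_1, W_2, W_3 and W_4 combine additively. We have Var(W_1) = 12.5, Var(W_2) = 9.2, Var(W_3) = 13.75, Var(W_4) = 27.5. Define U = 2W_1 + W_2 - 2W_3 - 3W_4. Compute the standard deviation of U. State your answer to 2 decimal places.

19.02

By independence, Var(U) = (2)²Var(W_1) + (1)²Var(W_2) + (-2)²Var(W_3) + (-3)²Var(W_4)
= (2)²·12.5 + (1)²·9.2 + (-2)²·13.75 + (-3)²·27.5 = 361.7
σ(U) = √361.7 ≈ 19.02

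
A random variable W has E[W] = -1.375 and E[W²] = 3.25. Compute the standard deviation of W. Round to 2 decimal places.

1.17

Var(W) = 3.25 − (-1.375)² = 1.359375
σ(W) = √1.359375 ≈ 1.17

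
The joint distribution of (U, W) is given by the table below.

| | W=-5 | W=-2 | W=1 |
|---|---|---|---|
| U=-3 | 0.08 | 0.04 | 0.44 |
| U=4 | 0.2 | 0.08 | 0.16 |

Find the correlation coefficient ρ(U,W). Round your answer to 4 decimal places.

-0.4130

E[U] = 0.08,  E[W] = -1.04
E[UW] = -3.88
cov(U,W) = E[UW] − E[U]E[W] = -3.88 − (0.08)(-1.04) = -3.7968
var(U) = 12.0736,  var(W) = 6.9984
ρ = -3.7968 / √(12.0736·6.9984) ≈ -0.4130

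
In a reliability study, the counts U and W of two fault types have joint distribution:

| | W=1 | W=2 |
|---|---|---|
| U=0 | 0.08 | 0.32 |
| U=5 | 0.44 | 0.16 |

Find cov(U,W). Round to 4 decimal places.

E[U] = 3,  E[W] = 1.48
E[UW] = 3.8
cov(U,W) = E[UW] − E[U]E[W] = 3.8 − (3)(1.48) = -0.64

-0.6400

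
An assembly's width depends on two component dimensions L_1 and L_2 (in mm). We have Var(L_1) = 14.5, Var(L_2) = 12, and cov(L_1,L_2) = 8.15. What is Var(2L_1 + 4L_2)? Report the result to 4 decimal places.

Var(2L_1 + 4L_2) = (2)²·Var(L_1) + (4)²·Var(L_2) + 2·(2)·(4)·cov(L_1,L_2)
= 4·14.5 + 16·12 + 16·8.15 = 380.4

380.4000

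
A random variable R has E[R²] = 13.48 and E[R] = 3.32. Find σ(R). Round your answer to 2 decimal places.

1.57

Var(R) = 13.48 − (3.32)² = 2.4576
σ(R) = √2.4576 ≈ 1.57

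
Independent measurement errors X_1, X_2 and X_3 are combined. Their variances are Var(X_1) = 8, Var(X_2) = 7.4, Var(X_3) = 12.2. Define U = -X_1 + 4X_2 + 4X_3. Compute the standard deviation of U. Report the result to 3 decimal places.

17.933

By independence, Var(U) = (-1)²Var(X_1) + (4)²Var(X_2) + (4)²Var(X_3)
= (-1)²·8 + (4)²·7.4 + (4)²·12.2 = 321.6
SD(U) = √321.6 ≈ 17.933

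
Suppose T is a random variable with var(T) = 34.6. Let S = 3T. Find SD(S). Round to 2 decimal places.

var(3T) = (3)²·34.6 = 311.4
SD(S) = √311.4 ≈ 17.65

17.65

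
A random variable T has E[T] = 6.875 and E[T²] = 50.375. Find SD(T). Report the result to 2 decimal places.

1.76

V(T) = 50.375 − (6.875)² = 3.109375
SD(T) = √3.109375 ≈ 1.76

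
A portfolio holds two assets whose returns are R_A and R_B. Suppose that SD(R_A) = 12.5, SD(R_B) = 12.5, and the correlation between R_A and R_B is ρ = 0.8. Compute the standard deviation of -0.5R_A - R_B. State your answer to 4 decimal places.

17.8973

var(R_A) = (12.5)² = 156.25;  var(R_B) = (12.5)² = 156.25
Cov(R_A,R_B) = ρ·SD(R_A)·SD(R_B) = 0.8·12.5·12.5 = 125
var(-0.5R_A - R_B) = (-0.5)²·var(R_A) + (-1)²·var(R_B) + 2·(-0.5)·(-1)·Cov(R_A,R_B)
= 0.25·156.25 + 1·156.25 + 1·125 = 320.3125
SD(-0.5R_A - R_B) = √320.3125 ≈ 17.8973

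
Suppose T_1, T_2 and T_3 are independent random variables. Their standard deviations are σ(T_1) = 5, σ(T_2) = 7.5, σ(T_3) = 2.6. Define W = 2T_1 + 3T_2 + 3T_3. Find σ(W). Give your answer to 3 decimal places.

25.828

Var(T_1) = 25, Var(T_2) = 56.25, Var(T_3) = 6.76
By independence, Var(W) = (2)²Var(T_1) + (3)²Var(T_2) + (3)²Var(T_3)
= (2)²·25 + (3)²·56.25 + (3)²·6.76 = 667.09
σ(W) = √667.09 ≈ 25.828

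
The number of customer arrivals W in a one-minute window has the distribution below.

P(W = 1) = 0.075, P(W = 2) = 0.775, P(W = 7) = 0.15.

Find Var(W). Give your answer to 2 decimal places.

3.37

E[W] = (1)(0.075) + (2)(0.775) + (7)(0.15) = 2.675
E[W²] = (1)²(0.075) + (2)²(0.775) + (7)²(0.15) = 10.525
Var(W) = E[W²] − (E[W])² = 10.525 − (2.675)² = 3.369375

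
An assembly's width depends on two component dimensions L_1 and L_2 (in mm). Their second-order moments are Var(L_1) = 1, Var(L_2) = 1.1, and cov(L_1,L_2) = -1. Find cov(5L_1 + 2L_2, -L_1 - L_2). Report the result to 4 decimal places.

cov(5L_1 + 2L_2, -L_1 - L_2) = (5)(-1)Var(L_1) + (2)(-1)Var(L_2) + [(5)(-1) + (2)(-1)]cov(L_1,L_2)
= -5·1 + -2·1.1 + -7·-1 = -0.2

-0.2000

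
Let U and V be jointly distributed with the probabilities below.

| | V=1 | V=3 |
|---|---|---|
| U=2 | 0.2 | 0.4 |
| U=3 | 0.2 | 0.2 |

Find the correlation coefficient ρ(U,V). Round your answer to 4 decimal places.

-0.1667

E[U] = 2.4,  E[V] = 2.2
E[UV] = 5.2
cov(U,V) = E[UV] − E[U]E[V] = 5.2 − (2.4)(2.2) = -0.08
Var(U) = 0.24,  Var(V) = 0.96
ρ = -0.08 / √(0.24·0.96) ≈ -0.1667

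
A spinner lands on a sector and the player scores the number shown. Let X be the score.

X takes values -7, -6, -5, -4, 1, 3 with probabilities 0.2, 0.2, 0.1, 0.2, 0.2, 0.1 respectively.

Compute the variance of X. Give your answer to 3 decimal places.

E[X] = (-7)(0.2) + (-6)(0.2) + (-5)(0.1) + (-4)(0.2) + (1)(0.2) + (3)(0.1) = -3.4
E[X²] = (-7)²(0.2) + (-6)²(0.2) + (-5)²(0.1) + (-4)²(0.2) + (1)²(0.2) + (3)²(0.1) = 23.8
Var(X) = E[X²] − (E[X])² = 23.8 − (-3.4)² = 12.24

12.240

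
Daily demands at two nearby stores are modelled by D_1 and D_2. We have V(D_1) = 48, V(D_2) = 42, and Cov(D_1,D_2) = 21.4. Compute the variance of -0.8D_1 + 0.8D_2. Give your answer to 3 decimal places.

30.208

V(-0.8D_1 + 0.8D_2) = (-0.8)²·V(D_1) + (0.8)²·V(D_2) + 2·(-0.8)·(0.8)·Cov(D_1,D_2)
= 0.64·48 + 0.64·42 + -1.28·21.4 = 30.208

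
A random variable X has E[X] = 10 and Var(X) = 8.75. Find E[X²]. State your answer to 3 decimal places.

108.750

E[X²] = Var(X) + (E[X])² = 8.75 + (10)² = 108.75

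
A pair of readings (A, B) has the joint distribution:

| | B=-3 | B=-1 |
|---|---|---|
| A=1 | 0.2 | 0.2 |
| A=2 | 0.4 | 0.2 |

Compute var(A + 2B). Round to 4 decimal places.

3.7600

E[A] = 1.6,  E[B] = -2.2,  E[AB] = -3.6
var(A) = 2.8 − (1.6)² = 0.24;  var(B) = 5.8 − (-2.2)² = 0.96
cov(A,B) = -3.6 − (1.6)(-2.2) = -0.08
var(A + 2B) = (1)²·0.24 + (2)²·0.96 + 2·(1)·(2)·-0.08 = 3.76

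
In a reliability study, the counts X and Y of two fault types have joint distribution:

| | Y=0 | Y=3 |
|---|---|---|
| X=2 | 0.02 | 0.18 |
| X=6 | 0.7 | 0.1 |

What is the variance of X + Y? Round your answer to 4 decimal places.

1.3984

E[X] = 5.2,  E[Y] = 0.84,  E[XY] = 2.88
var(X) = 29.6 − (5.2)² = 2.56;  var(Y) = 2.52 − (0.84)² = 1.8144
Cov(X,Y) = 2.88 − (5.2)(0.84) = -1.488
var(X + Y) = (1)²·2.56 + (1)²·1.8144 + 2·(1)·(1)·-1.488 = 1.3984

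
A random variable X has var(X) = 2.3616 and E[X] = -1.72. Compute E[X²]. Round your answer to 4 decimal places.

E[X²] = var(X) + (E[X])² = 2.3616 + (-1.72)² = 5.32

5.3200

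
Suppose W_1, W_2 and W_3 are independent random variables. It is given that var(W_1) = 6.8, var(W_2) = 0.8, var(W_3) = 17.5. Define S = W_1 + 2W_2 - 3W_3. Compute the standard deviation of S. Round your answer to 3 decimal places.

12.942

By independence, var(S) = (1)²var(W_1) + (2)²var(W_2) + (-3)²var(W_3)
= (1)²·6.8 + (2)²·0.8 + (-3)²·17.5 = 167.5
SD(S) = √167.5 ≈ 12.942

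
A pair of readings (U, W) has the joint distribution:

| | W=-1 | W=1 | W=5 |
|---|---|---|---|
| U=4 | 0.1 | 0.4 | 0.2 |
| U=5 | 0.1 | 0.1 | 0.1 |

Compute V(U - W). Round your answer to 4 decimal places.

5.2500

E[U] = 4.3,  E[W] = 1.8,  E[UW] = 7.7
V(U) = 18.7 − (4.3)² = 0.21;  V(W) = 8.2 − (1.8)² = 4.96
Cov(U,W) = 7.7 − (4.3)(1.8) = -0.04
V(U - W) = (1)²·0.21 + (-1)²·4.96 + 2·(1)·(-1)·-0.04 = 5.25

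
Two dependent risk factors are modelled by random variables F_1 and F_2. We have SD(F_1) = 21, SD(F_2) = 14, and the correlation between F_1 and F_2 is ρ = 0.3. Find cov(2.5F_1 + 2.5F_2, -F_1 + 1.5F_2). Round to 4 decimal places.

Var(F_1) = (21)² = 441;  Var(F_2) = (14)² = 196
cov(F_1,F_2) = ρ·SD(F_1)·SD(F_2) = 0.3·21·14 = 88.2
cov(2.5F_1 + 2.5F_2, -F_1 + 1.5F_2) = (2.5)(-1)Var(F_1) + (2.5)(1.5)Var(F_2) + [(2.5)(1.5) + (2.5)(-1)]cov(F_1,F_2)
= -2.5·441 + 3.75·196 + 1.25·88.2 = -257.25

-257.2500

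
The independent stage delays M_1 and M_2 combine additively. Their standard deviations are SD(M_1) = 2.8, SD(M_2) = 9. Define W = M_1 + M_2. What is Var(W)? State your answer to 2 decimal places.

Var(M_1) = 7.84, Var(M_2) = 81
By independence, Var(W) = (1)²Var(M_1) + (1)²Var(M_2)
= (1)²·7.84 + (1)²·81 = 88.84

88.84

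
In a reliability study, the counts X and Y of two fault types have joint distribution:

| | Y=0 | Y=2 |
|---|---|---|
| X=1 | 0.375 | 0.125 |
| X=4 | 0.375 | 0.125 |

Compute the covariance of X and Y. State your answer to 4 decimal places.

E[X] = 2.5,  E[Y] = 0.5
E[XY] = 1.25
cov(X,Y) = E[XY] − E[X]E[Y] = 1.25 − (2.5)(0.5) = 0

0.0000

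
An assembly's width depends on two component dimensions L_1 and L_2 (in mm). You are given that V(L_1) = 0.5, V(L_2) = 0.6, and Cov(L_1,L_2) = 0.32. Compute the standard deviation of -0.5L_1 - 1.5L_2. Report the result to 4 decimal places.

V(-0.5L_1 - 1.5L_2) = (-0.5)²·V(L_1) + (-1.5)²·V(L_2) + 2·(-0.5)·(-1.5)·Cov(L_1,L_2)
= 0.25·0.5 + 2.25·0.6 + 1.5·0.32 = 1.955
SD(-0.5L_1 - 1.5L_2) = √1.955 ≈ 1.3982

1.3982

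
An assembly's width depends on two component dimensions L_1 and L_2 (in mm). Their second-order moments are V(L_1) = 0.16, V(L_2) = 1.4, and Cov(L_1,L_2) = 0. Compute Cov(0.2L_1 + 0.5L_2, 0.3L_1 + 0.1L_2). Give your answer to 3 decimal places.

Cov(0.2L_1 + 0.5L_2, 0.3L_1 + 0.1L_2) = (0.2)(0.3)V(L_1) + (0.5)(0.1)V(L_2) + [(0.2)(0.1) + (0.5)(0.3)]Cov(L_1,L_2)
= 0.06·0.16 + 0.05·1.4 + 0.17·0 = 0.0796

0.080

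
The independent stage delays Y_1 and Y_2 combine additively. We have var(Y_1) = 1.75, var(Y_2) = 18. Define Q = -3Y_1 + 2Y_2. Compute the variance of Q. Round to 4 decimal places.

By independence, var(Q) = (-3)²var(Y_1) + (2)²var(Y_2)
= (-3)²·1.75 + (2)²·18 = 87.75

87.7500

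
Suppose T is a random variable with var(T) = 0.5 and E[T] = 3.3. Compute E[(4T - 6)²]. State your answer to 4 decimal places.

59.8400

E[4T - 6] = 4·3.3 − 6 = 7.2
var(4T - 6) = (4)²·0.5 = 8
E[(4T - 6)²] = var((4T - 6)) + (E[(4T - 6)])² = 8 + (7.2)² = 59.84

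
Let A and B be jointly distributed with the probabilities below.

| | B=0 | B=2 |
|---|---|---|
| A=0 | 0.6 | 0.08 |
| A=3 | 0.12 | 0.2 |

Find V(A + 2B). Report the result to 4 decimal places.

7.8336

E[A] = 0.96,  E[B] = 0.56,  E[AB] = 1.2
V(A) = 2.88 − (0.96)² = 1.9584;  V(B) = 1.12 − (0.56)² = 0.8064
Cov(A,B) = 1.2 − (0.96)(0.56) = 0.6624
V(A + 2B) = (1)²·1.9584 + (2)²·0.8064 + 2·(1)·(2)·0.6624 = 7.8336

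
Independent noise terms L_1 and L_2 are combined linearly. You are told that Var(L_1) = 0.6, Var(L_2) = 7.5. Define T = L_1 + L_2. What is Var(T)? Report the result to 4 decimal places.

By independence, Var(T) = (1)²Var(L_1) + (1)²Var(L_2)
= (1)²·0.6 + (1)²·7.5 = 8.1

8.1000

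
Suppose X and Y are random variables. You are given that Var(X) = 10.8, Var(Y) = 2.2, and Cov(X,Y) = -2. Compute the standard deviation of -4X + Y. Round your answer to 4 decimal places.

Var(-4X + Y) = (-4)²·Var(X) + (1)²·Var(Y) + 2·(-4)·(1)·Cov(X,Y)
= 16·10.8 + 1·2.2 + -8·-2 = 191
σ(-4X + Y) = √191 ≈ 13.8203

13.8203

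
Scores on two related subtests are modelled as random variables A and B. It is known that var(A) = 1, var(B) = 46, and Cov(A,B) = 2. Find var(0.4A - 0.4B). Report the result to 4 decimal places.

6.8800

var(0.4A - 0.4B) = (0.4)²·var(A) + (-0.4)²·var(B) + 2·(0.4)·(-0.4)·Cov(A,B)
= 0.16·1 + 0.16·46 + -0.32·2 = 6.88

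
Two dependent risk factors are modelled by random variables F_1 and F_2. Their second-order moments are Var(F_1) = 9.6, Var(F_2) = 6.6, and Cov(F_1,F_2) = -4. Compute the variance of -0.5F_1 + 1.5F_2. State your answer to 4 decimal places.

Var(-0.5F_1 + 1.5F_2) = (-0.5)²·Var(F_1) + (1.5)²·Var(F_2) + 2·(-0.5)·(1.5)·Cov(F_1,F_2)
= 0.25·9.6 + 2.25·6.6 + -1.5·-4 = 23.25

23.2500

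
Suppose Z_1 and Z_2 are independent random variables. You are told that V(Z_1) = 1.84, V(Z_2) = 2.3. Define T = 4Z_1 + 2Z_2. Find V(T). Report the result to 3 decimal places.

By independence, V(T) = (4)²V(Z_1) + (2)²V(Z_2)
= (4)²·1.84 + (2)²·2.3 = 38.64

38.640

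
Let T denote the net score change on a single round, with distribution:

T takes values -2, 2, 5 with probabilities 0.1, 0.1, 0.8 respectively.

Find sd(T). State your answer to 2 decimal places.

E[T] = (-2)(0.1) + (2)(0.1) + (5)(0.8) = 4
E[T²] = (-2)²(0.1) + (2)²(0.1) + (5)²(0.8) = 20.8
var(T) = E[T²] − (E[T])² = 20.8 − (4)² = 4.8
sd(T) = √4.8 ≈ 2.19

2.19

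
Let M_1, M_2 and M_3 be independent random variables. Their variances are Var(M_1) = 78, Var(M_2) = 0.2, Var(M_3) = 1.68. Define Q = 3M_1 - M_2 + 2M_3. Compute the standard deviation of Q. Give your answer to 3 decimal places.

By independence, Var(Q) = (3)²Var(M_1) + (-1)²Var(M_2) + (2)²Var(M_3)
= (3)²·78 + (-1)²·0.2 + (2)²·1.68 = 708.92
SD(Q) = √708.92 ≈ 26.626

26.626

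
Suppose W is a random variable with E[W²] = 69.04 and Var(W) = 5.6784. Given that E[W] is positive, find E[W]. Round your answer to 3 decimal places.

(E[W])² = E[W²] − Var(W) = 69.04 − 5.6784 = 63.3616
E[W] = √63.3616 = 7.96

7.960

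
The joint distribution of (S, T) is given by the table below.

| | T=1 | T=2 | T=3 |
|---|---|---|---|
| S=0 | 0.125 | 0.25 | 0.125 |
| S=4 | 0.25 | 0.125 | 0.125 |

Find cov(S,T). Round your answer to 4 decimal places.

-0.2500

E[S] = 2,  E[T] = 1.875
E[ST] = 3.5
cov(S,T) = E[ST] − E[S]E[T] = 3.5 − (2)(1.875) = -0.25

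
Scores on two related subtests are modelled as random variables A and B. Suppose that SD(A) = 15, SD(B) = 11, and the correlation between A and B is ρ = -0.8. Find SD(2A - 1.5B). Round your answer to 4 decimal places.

44.3199

V(A) = (15)² = 225;  V(B) = (11)² = 121
Cov(A,B) = ρ·SD(A)·SD(B) = -0.8·15·11 = -132
V(2A - 1.5B) = (2)²·V(A) + (-1.5)²·V(B) + 2·(2)·(-1.5)·Cov(A,B)
= 4·225 + 2.25·121 + -6·-132 = 1964.25
SD(2A - 1.5B) = √1964.25 ≈ 44.3199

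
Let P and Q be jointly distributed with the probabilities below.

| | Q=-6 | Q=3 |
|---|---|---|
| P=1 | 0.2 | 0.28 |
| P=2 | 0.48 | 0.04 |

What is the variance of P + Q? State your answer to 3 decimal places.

15.600

E[P] = 1.52,  E[Q] = -3.12,  E[PQ] = -5.88
V(P) = 2.56 − (1.52)² = 0.2496;  V(Q) = 27.36 − (-3.12)² = 17.6256
Cov(P,Q) = -5.88 − (1.52)(-3.12) = -1.1376
V(P + Q) = (1)²·0.2496 + (1)²·17.6256 + 2·(1)·(1)·-1.1376 = 15.6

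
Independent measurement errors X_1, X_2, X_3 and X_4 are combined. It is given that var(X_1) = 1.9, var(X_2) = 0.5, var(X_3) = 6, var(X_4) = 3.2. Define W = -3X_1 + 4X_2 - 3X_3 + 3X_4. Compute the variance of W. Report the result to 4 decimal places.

By independence, var(W) = (-3)²var(X_1) + (4)²var(X_2) + (-3)²var(X_3) + (3)²var(X_4)
= (-3)²·1.9 + (4)²·0.5 + (-3)²·6 + (3)²·3.2 = 107.9

107.9000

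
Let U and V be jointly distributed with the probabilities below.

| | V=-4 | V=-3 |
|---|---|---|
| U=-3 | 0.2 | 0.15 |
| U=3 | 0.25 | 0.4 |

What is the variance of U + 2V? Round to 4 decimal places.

10.2000

E[U] = 0.9,  E[V] = -3.45,  E[UV] = -2.85
Var(U) = 9 − (0.9)² = 8.19;  Var(V) = 12.15 − (-3.45)² = 0.2475
cov(U,V) = -2.85 − (0.9)(-3.45) = 0.255
Var(U + 2V) = (1)²·8.19 + (2)²·0.2475 + 2·(1)·(2)·0.255 = 10.2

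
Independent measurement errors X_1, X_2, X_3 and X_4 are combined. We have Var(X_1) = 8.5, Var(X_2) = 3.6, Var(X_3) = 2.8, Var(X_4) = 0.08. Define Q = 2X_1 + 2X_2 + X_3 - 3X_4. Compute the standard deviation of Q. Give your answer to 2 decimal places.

7.21

By independence, Var(Q) = (2)²Var(X_1) + (2)²Var(X_2) + (1)²Var(X_3) + (-3)²Var(X_4)
= (2)²·8.5 + (2)²·3.6 + (1)²·2.8 + (-3)²·0.08 = 51.92
σ(Q) = √51.92 ≈ 7.21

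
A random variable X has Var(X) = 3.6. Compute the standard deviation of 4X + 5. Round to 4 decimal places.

Var(4X + 5) = (4)²·3.6 = 57.6
SD(4X + 5) = √57.6 ≈ 7.5895

7.5895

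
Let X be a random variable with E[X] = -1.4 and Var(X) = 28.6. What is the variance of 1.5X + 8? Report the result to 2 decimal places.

64.35

Var(1.5X + 8) = (1.5)²·Var(X) = 2.25·28.6 = 64.35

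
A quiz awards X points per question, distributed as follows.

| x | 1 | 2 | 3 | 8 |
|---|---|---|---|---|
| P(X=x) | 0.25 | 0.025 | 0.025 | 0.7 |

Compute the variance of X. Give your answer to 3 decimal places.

E[X] = (1)(0.25) + (2)(0.025) + (3)(0.025) + (8)(0.7) = 5.975
E[X²] = (1)²(0.25) + (2)²(0.025) + (3)²(0.025) + (8)²(0.7) = 45.375
var(X) = E[X²] − (E[X])² = 45.375 − (5.975)² = 9.674375

9.674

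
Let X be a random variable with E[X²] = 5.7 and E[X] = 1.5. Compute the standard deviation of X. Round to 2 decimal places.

var(X) = 5.7 − (1.5)² = 3.45
sd(X) = √3.45 ≈ 1.86

1.86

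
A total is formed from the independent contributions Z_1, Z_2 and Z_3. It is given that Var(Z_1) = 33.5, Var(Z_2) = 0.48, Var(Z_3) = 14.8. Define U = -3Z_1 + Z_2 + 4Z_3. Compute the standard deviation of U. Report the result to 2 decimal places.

23.21

By independence, Var(U) = (-3)²Var(Z_1) + (1)²Var(Z_2) + (4)²Var(Z_3)
= (-3)²·33.5 + (1)²·0.48 + (4)²·14.8 = 538.78
σ(U) = √538.78 ≈ 23.21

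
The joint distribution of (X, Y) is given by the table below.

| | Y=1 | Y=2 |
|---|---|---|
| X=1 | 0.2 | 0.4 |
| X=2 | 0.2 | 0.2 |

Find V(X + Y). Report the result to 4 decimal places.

0.4000

E[X] = 1.4,  E[Y] = 1.6,  E[XY] = 2.2
V(X) = 2.2 − (1.4)² = 0.24;  V(Y) = 2.8 − (1.6)² = 0.24
cov(X,Y) = 2.2 − (1.4)(1.6) = -0.04
V(X + Y) = (1)²·0.24 + (1)²·0.24 + 2·(1)·(1)·-0.04 = 0.4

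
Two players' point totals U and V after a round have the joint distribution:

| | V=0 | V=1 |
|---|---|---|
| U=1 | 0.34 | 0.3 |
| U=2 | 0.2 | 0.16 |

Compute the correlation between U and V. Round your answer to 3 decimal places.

E[U] = 1.36,  E[V] = 0.46
E[UV] = 0.62
Cov(U,V) = E[UV] − E[U]E[V] = 0.62 − (1.36)(0.46) = -0.0056
Var(U) = 0.2304,  Var(V) = 0.2484
ρ = -0.0056 / √(0.2304·0.2484) ≈ -0.023

-0.023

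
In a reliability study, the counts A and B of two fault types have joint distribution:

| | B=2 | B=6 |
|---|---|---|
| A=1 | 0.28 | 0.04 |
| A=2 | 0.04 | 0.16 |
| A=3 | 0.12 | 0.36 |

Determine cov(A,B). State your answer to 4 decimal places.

0.9216

E[A] = 2.16,  E[B] = 4.24
E[AB] = 10.08
cov(A,B) = E[AB] − E[A]E[B] = 10.08 − (2.16)(4.24) = 0.9216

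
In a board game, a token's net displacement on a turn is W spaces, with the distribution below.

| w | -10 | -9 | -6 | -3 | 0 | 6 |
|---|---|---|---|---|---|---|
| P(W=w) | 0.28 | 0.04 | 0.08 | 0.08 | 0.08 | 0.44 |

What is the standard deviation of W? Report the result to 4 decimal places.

7.0102

E[W] = (-10)(0.28) + (-9)(0.04) + (-6)(0.08) + (-3)(0.08) + (0)(0.08) + (6)(0.44) = -1.24
E[W²] = (-10)²(0.28) + (-9)²(0.04) + (-6)²(0.08) + (-3)²(0.08) + (0)²(0.08) + (6)²(0.44) = 50.68
var(W) = E[W²] − (E[W])² = 50.68 − (-1.24)² = 49.1424
sd(W) = √49.1424 ≈ 7.0102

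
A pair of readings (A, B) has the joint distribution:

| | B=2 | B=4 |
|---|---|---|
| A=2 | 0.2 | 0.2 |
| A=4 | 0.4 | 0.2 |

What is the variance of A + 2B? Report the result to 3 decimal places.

4.160

E[A] = 3.2,  E[B] = 2.8,  E[AB] = 8.8
var(A) = 11.2 − (3.2)² = 0.96;  var(B) = 8.8 − (2.8)² = 0.96
Cov(A,B) = 8.8 − (3.2)(2.8) = -0.16
var(A + 2B) = (1)²·0.96 + (2)²·0.96 + 2·(1)·(2)·-0.16 = 4.16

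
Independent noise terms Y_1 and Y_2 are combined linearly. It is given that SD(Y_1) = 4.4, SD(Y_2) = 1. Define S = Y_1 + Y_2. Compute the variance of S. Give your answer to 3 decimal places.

Var(Y_1) = 19.36, Var(Y_2) = 1
By independence, Var(S) = (1)²Var(Y_1) + (1)²Var(Y_2)
= (1)²·19.36 + (1)²·1 = 20.36

20.360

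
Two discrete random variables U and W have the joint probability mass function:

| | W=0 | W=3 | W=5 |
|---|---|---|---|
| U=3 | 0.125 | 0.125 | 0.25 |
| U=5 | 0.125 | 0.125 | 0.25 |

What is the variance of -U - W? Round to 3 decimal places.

5.188

E[U] = 4,  E[W] = 3.25,  E[UW] = 13
Var(U) = 17 − (4)² = 1;  Var(W) = 14.75 − (3.25)² = 4.1875
cov(U,W) = 13 − (4)(3.25) = 0
Var(-U - W) = (-1)²·1 + (-1)²·4.1875 + 2·(-1)·(-1)·0 = 5.1875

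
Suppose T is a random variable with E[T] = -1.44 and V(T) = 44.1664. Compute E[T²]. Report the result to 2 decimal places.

46.24

E[T²] = V(T) + (E[T])² = 44.1664 + (-1.44)² = 46.24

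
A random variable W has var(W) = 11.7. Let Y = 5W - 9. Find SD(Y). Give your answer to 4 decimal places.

17.1026

var(5W - 9) = (5)²·11.7 = 292.5
SD(Y) = √292.5 ≈ 17.1026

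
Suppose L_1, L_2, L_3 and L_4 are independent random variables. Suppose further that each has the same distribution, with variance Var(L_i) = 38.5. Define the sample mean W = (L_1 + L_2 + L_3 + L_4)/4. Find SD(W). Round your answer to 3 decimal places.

By independence, Var(W) = (0.25)²Var(L_1) + (0.25)²Var(L_2) + (0.25)²Var(L_3) + (0.25)²Var(L_4)
= (0.25)²·38.5 + (0.25)²·38.5 + (0.25)²·38.5 + (0.25)²·38.5 = 9.625
SD(W) = √9.625 ≈ 3.102

3.102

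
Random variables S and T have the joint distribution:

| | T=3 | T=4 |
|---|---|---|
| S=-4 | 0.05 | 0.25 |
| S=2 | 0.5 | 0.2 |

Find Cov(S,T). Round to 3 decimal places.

E[S] = 0.2,  E[T] = 3.45
E[ST] = 0
Cov(S,T) = E[ST] − E[S]E[T] = 0 − (0.2)(3.45) = -0.69

-0.690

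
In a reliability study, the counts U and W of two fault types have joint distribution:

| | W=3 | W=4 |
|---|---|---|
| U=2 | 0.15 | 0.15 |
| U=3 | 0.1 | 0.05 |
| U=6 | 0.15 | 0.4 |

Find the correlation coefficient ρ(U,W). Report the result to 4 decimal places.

0.2646

E[U] = 4.35,  E[W] = 3.6
E[UW] = 15.9
cov(U,W) = E[UW] − E[U]E[W] = 15.9 − (4.35)(3.6) = 0.24
var(U) = 3.4275,  var(W) = 0.24
ρ = 0.24 / √(3.4275·0.24) ≈ 0.2646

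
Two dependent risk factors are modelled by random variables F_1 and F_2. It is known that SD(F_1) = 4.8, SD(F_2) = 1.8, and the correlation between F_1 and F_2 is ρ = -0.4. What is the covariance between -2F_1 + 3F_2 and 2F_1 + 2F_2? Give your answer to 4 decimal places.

Var(F_1) = (4.8)² = 23.04;  Var(F_2) = (1.8)² = 3.24
Cov(F_1,F_2) = ρ·SD(F_1)·SD(F_2) = -0.4·4.8·1.8 = -3.456
Cov(-2F_1 + 3F_2, 2F_1 + 2F_2) = (-2)(2)Var(F_1) + (3)(2)Var(F_2) + [(-2)(2) + (3)(2)]Cov(F_1,F_2)
= -4·23.04 + 6·3.24 + 2·-3.456 = -79.632

-79.6320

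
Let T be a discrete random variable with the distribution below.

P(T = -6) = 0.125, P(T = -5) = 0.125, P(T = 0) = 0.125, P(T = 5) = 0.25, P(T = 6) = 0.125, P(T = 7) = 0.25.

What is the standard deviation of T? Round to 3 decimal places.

E[T] = (-6)(0.125) + (-5)(0.125) + (0)(0.125) + (5)(0.25) + (6)(0.125) + (7)(0.25) = 2.375
E[T²] = (-6)²(0.125) + (-5)²(0.125) + (0)²(0.125) + (5)²(0.25) + (6)²(0.125) + (7)²(0.25) = 30.625
var(T) = E[T²] − (E[T])² = 30.625 − (2.375)² = 24.984375
SD(T) = √24.984375 ≈ 4.998

4.998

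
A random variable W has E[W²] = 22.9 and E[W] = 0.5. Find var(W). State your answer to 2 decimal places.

22.65

var(W) = 22.9 − (0.5)² = 22.65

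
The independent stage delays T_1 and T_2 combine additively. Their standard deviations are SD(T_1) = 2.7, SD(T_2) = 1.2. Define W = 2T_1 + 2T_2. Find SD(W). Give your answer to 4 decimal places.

var(T_1) = 7.29, var(T_2) = 1.44
By independence, var(W) = (2)²var(T_1) + (2)²var(T_2)
= (2)²·7.29 + (2)²·1.44 = 34.92
SD(W) = √34.92 ≈ 5.9093

5.9093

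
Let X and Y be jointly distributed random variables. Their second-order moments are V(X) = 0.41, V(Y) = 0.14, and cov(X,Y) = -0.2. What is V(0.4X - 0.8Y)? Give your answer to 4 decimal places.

V(0.4X - 0.8Y) = (0.4)²·V(X) + (-0.8)²·V(Y) + 2·(0.4)·(-0.8)·cov(X,Y)
= 0.16·0.41 + 0.64·0.14 + -0.64·-0.2 = 0.2832

0.2832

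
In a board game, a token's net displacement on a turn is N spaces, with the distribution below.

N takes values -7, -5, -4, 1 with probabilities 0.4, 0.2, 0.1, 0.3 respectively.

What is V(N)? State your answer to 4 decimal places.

11.2900

E[N] = (-7)(0.4) + (-5)(0.2) + (-4)(0.1) + (1)(0.3) = -3.9
E[N²] = (-7)²(0.4) + (-5)²(0.2) + (-4)²(0.1) + (1)²(0.3) = 26.5
V(N) = E[N²] − (E[N])² = 26.5 − (-3.9)² = 11.29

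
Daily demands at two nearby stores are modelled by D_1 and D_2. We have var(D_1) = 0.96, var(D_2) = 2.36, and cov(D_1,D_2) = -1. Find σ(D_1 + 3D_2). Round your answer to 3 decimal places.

4.025

var(D_1 + 3D_2) = (1)²·var(D_1) + (3)²·var(D_2) + 2·(1)·(3)·cov(D_1,D_2)
= 1·0.96 + 9·2.36 + 6·-1 = 16.2
σ(D_1 + 3D_2) = √16.2 ≈ 4.025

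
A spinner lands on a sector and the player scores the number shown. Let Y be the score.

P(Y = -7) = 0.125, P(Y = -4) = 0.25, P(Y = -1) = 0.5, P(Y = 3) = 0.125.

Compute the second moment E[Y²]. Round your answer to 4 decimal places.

E[Y²] = (-7)²(0.125) + (-4)²(0.25) + (-1)²(0.5) + (3)²(0.125) = 11.75

11.7500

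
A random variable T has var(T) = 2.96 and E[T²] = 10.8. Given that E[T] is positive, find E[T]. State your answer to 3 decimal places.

(E[T])² = E[T²] − var(T) = 10.8 − 2.96 = 7.84
E[T] = √7.84 = 2.8

2.800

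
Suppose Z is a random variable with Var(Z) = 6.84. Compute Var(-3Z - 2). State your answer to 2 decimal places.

61.56

Var(-3Z - 2) = (-3)²·Var(Z) = 9·6.84 = 61.56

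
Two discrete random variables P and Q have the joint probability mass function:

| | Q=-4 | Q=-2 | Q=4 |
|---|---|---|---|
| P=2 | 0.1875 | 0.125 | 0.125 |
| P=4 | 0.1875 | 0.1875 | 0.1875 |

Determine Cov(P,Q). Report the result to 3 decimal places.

E[P] = 3.125,  E[Q] = -0.875
E[PQ] = -2.5
Cov(P,Q) = E[PQ] − E[P]E[Q] = -2.5 − (3.125)(-0.875) = 0.234375

0.234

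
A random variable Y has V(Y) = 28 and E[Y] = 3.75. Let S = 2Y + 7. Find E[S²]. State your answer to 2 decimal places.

322.25

E[2Y + 7] = 2·3.75 + 7 = 14.5
V(2Y + 7) = (2)²·28 = 112
E[S²] = V(S) + (E[S])² = 112 + (14.5)² = 322.25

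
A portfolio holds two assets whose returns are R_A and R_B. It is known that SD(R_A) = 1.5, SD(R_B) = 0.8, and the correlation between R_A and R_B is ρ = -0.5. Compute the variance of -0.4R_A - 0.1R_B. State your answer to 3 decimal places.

var(R_A) = (1.5)² = 2.25;  var(R_B) = (0.8)² = 0.64
Cov(R_A,R_B) = ρ·SD(R_A)·SD(R_B) = -0.5·1.5·0.8 = -0.6
var(-0.4R_A - 0.1R_B) = (-0.4)²·var(R_A) + (-0.1)²·var(R_B) + 2·(-0.4)·(-0.1)·Cov(R_A,R_B)
= 0.16·2.25 + 0.01·0.64 + 0.08·-0.6 = 0.3184

0.318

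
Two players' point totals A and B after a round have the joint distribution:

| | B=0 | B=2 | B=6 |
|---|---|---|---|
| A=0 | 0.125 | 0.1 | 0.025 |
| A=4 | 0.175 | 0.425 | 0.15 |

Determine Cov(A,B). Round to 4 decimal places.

0.7000

E[A] = 3,  E[B] = 2.1
E[AB] = 7
Cov(A,B) = E[AB] − E[A]E[B] = 7 − (3)(2.1) = 0.7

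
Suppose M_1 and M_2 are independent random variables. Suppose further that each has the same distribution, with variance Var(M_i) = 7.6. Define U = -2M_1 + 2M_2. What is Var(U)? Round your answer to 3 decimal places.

By independence, Var(U) = (-2)²Var(M_1) + (2)²Var(M_2)
= (-2)²·7.6 + (2)²·7.6 = 60.8

60.800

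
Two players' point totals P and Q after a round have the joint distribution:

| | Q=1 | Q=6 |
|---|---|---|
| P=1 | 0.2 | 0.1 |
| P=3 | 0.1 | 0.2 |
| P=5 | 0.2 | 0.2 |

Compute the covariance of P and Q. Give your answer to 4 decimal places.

0.5000

E[P] = 3.2,  E[Q] = 3.5
E[PQ] = 11.7
Cov(P,Q) = E[PQ] − E[P]E[Q] = 11.7 − (3.2)(3.5) = 0.5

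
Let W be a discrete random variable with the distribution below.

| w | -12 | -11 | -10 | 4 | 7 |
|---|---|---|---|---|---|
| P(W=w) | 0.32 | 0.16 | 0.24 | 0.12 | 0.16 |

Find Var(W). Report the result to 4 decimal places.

E[W] = (-12)(0.32) + (-11)(0.16) + (-10)(0.24) + (4)(0.12) + (7)(0.16) = -6.4
E[W²] = (-12)²(0.32) + (-11)²(0.16) + (-10)²(0.24) + (4)²(0.12) + (7)²(0.16) = 99.2
Var(W) = E[W²] − (E[W])² = 99.2 − (-6.4)² = 58.24

58.2400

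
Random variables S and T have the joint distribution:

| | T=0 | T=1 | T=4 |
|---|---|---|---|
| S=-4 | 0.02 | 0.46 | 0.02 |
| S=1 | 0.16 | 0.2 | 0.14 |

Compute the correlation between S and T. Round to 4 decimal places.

E[S] = -1.5,  E[T] = 1.3
E[ST] = -1.4
cov(S,T) = E[ST] − E[S]E[T] = -1.4 − (-1.5)(1.3) = 0.55
Var(S) = 6.25,  Var(T) = 1.53
ρ = 0.55 / √(6.25·1.53) ≈ 0.1779

0.1779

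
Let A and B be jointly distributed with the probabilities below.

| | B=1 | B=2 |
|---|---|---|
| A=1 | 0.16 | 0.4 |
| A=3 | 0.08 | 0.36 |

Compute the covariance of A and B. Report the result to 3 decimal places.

0.051

E[A] = 1.88,  E[B] = 1.76
E[AB] = 3.36
Cov(A,B) = E[AB] − E[A]E[B] = 3.36 − (1.88)(1.76) = 0.0512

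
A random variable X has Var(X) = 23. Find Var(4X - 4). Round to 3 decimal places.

Var(4X - 4) = (4)²·Var(X) = 16·23 = 368

368.000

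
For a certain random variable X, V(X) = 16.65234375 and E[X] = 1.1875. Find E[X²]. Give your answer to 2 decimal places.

18.06

E[X²] = V(X) + (E[X])² = 16.65234375 + (1.1875)² = 18.0625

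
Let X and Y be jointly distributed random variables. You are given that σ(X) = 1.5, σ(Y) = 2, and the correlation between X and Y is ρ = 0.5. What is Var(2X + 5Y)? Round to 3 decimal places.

Var(X) = (1.5)² = 2.25;  Var(Y) = (2)² = 4
Cov(X,Y) = ρ·σ(X)·σ(Y) = 0.5·1.5·2 = 1.5
Var(2X + 5Y) = (2)²·Var(X) + (5)²·Var(Y) + 2·(2)·(5)·Cov(X,Y)
= 4·2.25 + 25·4 + 20·1.5 = 139

139.000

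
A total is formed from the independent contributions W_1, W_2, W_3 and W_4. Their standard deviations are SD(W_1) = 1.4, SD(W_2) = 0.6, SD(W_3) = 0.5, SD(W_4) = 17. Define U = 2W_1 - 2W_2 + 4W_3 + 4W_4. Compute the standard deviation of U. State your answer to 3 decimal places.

Var(W_1) = 1.96, Var(W_2) = 0.36, Var(W_3) = 0.25, Var(W_4) = 289
By independence, Var(U) = (2)²Var(W_1) + (-2)²Var(W_2) + (4)²Var(W_3) + (4)²Var(W_4)
= (2)²·1.96 + (-2)²·0.36 + (4)²·0.25 + (4)²·289 = 4637.28
SD(U) = √4637.28 ≈ 68.098

68.098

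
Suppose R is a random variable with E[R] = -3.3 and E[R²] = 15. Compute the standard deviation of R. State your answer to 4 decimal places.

Var(R) = 15 − (-3.3)² = 4.11
σ(R) = √4.11 ≈ 2.0273

2.0273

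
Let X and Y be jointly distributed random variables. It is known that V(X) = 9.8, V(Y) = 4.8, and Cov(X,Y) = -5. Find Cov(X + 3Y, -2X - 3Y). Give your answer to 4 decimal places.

-17.8000

Cov(X + 3Y, -2X - 3Y) = (1)(-2)V(X) + (3)(-3)V(Y) + [(1)(-3) + (3)(-2)]Cov(X,Y)
= -2·9.8 + -9·4.8 + -9·-5 = -17.8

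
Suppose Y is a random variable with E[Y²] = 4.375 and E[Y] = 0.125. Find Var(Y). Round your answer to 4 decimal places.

4.3594

Var(Y) = 4.375 − (0.125)² = 4.359375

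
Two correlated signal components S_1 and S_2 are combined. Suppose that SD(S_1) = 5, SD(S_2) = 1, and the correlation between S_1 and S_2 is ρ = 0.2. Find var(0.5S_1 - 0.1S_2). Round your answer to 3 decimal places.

6.160

var(S_1) = (5)² = 25;  var(S_2) = (1)² = 1
Cov(S_1,S_2) = ρ·SD(S_1)·SD(S_2) = 0.2·5·1 = 1
var(0.5S_1 - 0.1S_2) = (0.5)²·var(S_1) + (-0.1)²·var(S_2) + 2·(0.5)·(-0.1)·Cov(S_1,S_2)
= 0.25·25 + 0.01·1 + -0.1·1 = 6.16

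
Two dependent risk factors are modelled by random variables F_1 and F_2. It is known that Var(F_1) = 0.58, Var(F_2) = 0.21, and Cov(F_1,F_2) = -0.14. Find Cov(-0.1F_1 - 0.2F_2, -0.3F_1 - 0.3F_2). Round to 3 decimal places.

Cov(-0.1F_1 - 0.2F_2, -0.3F_1 - 0.3F_2) = (-0.1)(-0.3)Var(F_1) + (-0.2)(-0.3)Var(F_2) + [(-0.1)(-0.3) + (-0.2)(-0.3)]Cov(F_1,F_2)
= 0.03·0.58 + 0.06·0.21 + 0.09·-0.14 = 0.0174

0.017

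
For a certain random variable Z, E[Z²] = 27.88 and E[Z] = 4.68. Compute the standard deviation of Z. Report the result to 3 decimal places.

var(Z) = 27.88 − (4.68)² = 5.9776
SD(Z) = √5.9776 ≈ 2.445

2.445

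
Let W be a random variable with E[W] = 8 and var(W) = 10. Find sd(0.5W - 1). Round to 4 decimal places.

1.5811

var(0.5W - 1) = (0.5)²·10 = 2.5
sd(0.5W - 1) = √2.5 ≈ 1.5811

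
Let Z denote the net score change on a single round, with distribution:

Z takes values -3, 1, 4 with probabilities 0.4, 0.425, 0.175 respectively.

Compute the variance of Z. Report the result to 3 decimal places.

E[Z] = (-3)(0.4) + (1)(0.425) + (4)(0.175) = -0.075
E[Z²] = (-3)²(0.4) + (1)²(0.425) + (4)²(0.175) = 6.825
Var(Z) = E[Z²] − (E[Z])² = 6.825 − (-0.075)² = 6.819375

6.819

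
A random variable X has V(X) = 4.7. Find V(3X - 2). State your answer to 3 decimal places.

42.300

V(3X - 2) = (3)²·V(X) = 9·4.7 = 42.3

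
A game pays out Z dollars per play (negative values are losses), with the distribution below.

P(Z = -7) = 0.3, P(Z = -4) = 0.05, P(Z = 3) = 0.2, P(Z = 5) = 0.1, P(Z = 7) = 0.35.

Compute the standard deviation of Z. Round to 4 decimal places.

5.9487

E[Z] = (-7)(0.3) + (-4)(0.05) + (3)(0.2) + (5)(0.1) + (7)(0.35) = 1.25
E[Z²] = (-7)²(0.3) + (-4)²(0.05) + (3)²(0.2) + (5)²(0.1) + (7)²(0.35) = 36.95
var(Z) = E[Z²] − (E[Z])² = 36.95 − (1.25)² = 35.3875
SD(Z) = √35.3875 ≈ 5.9487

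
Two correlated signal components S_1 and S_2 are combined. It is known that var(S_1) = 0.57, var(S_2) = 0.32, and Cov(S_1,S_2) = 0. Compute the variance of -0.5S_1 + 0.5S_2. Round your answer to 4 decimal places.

0.2225

var(-0.5S_1 + 0.5S_2) = (-0.5)²·var(S_1) + (0.5)²·var(S_2) + 2·(-0.5)·(0.5)·Cov(S_1,S_2)
= 0.25·0.57 + 0.25·0.32 + -0.5·0 = 0.2225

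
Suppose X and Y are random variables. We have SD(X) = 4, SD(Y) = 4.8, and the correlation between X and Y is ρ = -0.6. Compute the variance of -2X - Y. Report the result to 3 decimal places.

40.960

V(X) = (4)² = 16;  V(Y) = (4.8)² = 23.04
cov(X,Y) = ρ·SD(X)·SD(Y) = -0.6·4·4.8 = -11.52
V(-2X - Y) = (-2)²·V(X) + (-1)²·V(Y) + 2·(-2)·(-1)·cov(X,Y)
= 4·16 + 1·23.04 + 4·-11.52 = 40.96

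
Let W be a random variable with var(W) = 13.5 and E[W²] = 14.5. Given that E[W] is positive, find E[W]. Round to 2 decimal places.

1.00

(E[W])² = E[W²] − var(W) = 14.5 − 13.5 = 1
E[W] = √1 = 1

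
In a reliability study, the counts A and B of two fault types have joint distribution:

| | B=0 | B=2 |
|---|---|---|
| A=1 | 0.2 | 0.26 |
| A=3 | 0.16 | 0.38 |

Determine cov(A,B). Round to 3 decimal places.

E[A] = 2.08,  E[B] = 1.28
E[AB] = 2.8
cov(A,B) = E[AB] − E[A]E[B] = 2.8 − (2.08)(1.28) = 0.1376

0.138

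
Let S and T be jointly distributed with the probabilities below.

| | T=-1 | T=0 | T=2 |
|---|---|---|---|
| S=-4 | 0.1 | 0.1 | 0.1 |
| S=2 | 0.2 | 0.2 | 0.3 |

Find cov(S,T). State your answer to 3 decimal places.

0.300

E[S] = 0.2,  E[T] = 0.5
E[ST] = 0.4
cov(S,T) = E[ST] − E[S]E[T] = 0.4 − (0.2)(0.5) = 0.3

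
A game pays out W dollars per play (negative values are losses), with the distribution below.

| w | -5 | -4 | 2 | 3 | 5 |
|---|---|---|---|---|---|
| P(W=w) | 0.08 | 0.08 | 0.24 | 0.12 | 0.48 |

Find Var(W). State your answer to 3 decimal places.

E[W] = (-5)(0.08) + (-4)(0.08) + (2)(0.24) + (3)(0.12) + (5)(0.48) = 2.52
E[W²] = (-5)²(0.08) + (-4)²(0.08) + (2)²(0.24) + (3)²(0.12) + (5)²(0.48) = 17.32
Var(W) = E[W²] − (E[W])² = 17.32 − (2.52)² = 10.9696

10.970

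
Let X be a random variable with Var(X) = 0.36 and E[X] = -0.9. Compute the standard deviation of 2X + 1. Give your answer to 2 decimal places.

1.20

Var(2X + 1) = (2)²·0.36 = 1.44
sd(2X + 1) = √1.44 ≈ 1.20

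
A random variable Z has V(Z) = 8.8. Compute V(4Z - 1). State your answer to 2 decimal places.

V(4Z - 1) = (4)²·V(Z) = 16·8.8 = 140.8

140.80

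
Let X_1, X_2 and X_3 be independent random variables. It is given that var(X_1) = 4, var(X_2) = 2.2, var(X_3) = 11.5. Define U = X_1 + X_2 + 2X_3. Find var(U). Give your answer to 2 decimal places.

52.20

By independence, var(U) = (1)²var(X_1) + (1)²var(X_2) + (2)²var(X_3)
= (1)²·4 + (1)²·2.2 + (2)²·11.5 = 52.2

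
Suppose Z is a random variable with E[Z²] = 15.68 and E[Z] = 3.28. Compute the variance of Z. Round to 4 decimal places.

Var(Z) = 15.68 − (3.28)² = 4.9216

4.9216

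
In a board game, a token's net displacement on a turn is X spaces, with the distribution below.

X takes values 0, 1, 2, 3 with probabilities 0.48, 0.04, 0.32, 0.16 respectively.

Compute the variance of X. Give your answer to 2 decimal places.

1.41

E[X] = (0)(0.48) + (1)(0.04) + (2)(0.32) + (3)(0.16) = 1.16
E[X²] = (0)²(0.48) + (1)²(0.04) + (2)²(0.32) + (3)²(0.16) = 2.76
Var(X) = E[X²] − (E[X])² = 2.76 − (1.16)² = 1.4144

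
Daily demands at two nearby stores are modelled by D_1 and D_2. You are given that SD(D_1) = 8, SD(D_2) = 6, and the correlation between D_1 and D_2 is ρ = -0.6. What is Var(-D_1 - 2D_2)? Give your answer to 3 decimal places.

92.800

Var(D_1) = (8)² = 64;  Var(D_2) = (6)² = 36
Cov(D_1,D_2) = ρ·SD(D_1)·SD(D_2) = -0.6·8·6 = -28.8
Var(-D_1 - 2D_2) = (-1)²·Var(D_1) + (-2)²·Var(D_2) + 2·(-1)·(-2)·Cov(D_1,D_2)
= 1·64 + 4·36 + 4·-28.8 = 92.8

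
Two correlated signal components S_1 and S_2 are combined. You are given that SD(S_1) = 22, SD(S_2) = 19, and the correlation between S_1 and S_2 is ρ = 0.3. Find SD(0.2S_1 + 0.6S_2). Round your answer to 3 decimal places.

13.395

var(S_1) = (22)² = 484;  var(S_2) = (19)² = 361
Cov(S_1,S_2) = ρ·SD(S_1)·SD(S_2) = 0.3·22·19 = 125.4
var(0.2S_1 + 0.6S_2) = (0.2)²·var(S_1) + (0.6)²·var(S_2) + 2·(0.2)·(0.6)·Cov(S_1,S_2)
= 0.04·484 + 0.36·361 + 0.24·125.4 = 179.416
SD(0.2S_1 + 0.6S_2) = √179.416 ≈ 13.395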